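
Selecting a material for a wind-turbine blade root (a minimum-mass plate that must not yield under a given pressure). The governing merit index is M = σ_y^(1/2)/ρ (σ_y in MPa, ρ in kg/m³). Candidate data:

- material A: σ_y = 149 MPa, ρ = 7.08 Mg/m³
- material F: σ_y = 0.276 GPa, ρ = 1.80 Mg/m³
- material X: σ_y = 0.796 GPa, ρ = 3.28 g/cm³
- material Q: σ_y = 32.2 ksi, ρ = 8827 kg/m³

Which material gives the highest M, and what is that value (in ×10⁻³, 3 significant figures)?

Normalizing units and computing the index:
  material A: σ_y = 149.0 MPa, ρ = 7080 kg/m³
  material F: σ_y = 276.0 MPa, ρ = 1800 kg/m³
  material X: σ_y = 796.0 MPa, ρ = 3280 kg/m³
  material Q: σ_y = 222.0 MPa, ρ = 8827 kg/m³
  material F: M = 9.23×10⁻³
  material X: M = 8.60×10⁻³
  material A: M = 1.72×10⁻³
  material Q: M = 1.69×10⁻³
Highest index: material F.

material F, M = 9.23×10⁻³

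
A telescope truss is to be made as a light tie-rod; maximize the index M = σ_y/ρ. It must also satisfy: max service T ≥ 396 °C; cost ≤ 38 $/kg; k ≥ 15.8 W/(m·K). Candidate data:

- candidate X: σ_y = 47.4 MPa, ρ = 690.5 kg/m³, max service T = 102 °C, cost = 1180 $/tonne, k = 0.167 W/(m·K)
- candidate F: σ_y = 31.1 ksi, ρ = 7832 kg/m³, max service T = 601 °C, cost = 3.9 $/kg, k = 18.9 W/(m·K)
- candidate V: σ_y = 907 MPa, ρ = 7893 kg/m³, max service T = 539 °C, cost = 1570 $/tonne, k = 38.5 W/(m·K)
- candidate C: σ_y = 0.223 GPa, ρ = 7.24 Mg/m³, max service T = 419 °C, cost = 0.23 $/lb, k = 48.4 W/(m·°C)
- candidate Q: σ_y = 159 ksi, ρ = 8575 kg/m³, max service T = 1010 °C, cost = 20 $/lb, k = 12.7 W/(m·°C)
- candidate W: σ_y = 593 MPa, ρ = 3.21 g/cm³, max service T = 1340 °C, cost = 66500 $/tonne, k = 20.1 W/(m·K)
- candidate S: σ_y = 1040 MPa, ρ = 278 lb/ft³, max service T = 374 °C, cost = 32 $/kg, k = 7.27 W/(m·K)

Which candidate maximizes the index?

Screen on constraints: max service T ≥ 396 °C; cost ≤ 38 $/kg; k ≥ 15.8 W/(m·K). Survivors: candidate F, candidate V, candidate C.
Putting every candidate on a common basis:
  candidate F: σ_y = 214.4 MPa, ρ = 7832 kg/m³
  candidate V: σ_y = 907.0 MPa, ρ = 7893 kg/m³
  candidate C: σ_y = 223.0 MPa, ρ = 7240 kg/m³
  candidate V: M = 115 kN·m/kg
  candidate C: M = 30.8 kN·m/kg
  candidate F: M = 27.4 kN·m/kg
The maximum is for candidate V.

candidate V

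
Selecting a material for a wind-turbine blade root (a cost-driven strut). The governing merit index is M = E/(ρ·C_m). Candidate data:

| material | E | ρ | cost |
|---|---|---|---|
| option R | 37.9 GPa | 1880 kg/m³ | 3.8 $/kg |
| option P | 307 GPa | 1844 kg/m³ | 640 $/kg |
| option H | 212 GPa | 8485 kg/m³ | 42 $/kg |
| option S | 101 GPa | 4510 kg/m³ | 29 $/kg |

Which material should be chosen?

option R

Evaluate M for each candidate:
  option R: M = 5.31 MN·m per $
  option S: M = 0.772 MN·m per $
  option H: M = 0.595 MN·m per $
  option P: M = 0.260 MN·m per $
Option R ranks first.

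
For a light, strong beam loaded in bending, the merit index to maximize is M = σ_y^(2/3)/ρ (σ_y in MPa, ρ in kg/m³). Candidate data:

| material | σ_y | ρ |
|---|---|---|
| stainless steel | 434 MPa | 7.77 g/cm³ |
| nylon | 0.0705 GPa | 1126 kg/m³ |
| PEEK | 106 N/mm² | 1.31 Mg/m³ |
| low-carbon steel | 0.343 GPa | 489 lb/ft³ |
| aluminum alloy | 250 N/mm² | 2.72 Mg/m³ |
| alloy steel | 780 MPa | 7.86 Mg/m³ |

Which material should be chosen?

In SI units:
  stainless steel: σ_y = 434.0 MPa, ρ = 7770 kg/m³
  nylon: σ_y = 70.50 MPa, ρ = 1126 kg/m³
  PEEK: σ_y = 106.0 MPa, ρ = 1310 kg/m³
  low-carbon steel: σ_y = 343.0 MPa, ρ = 7833 kg/m³
  aluminum alloy: σ_y = 250.0 MPa, ρ = 2720 kg/m³
  alloy steel: σ_y = 780.0 MPa, ρ = 7860 kg/m³
  PEEK: M = 17.1×10⁻³
  nylon: M = 15.2×10⁻³
  aluminum alloy: M = 14.6×10⁻³
  alloy steel: M = 10.8×10⁻³
  stainless steel: M = 7.38×10⁻³
  low-carbon steel: M = 6.26×10⁻³
PEEK ranks first.

PEEK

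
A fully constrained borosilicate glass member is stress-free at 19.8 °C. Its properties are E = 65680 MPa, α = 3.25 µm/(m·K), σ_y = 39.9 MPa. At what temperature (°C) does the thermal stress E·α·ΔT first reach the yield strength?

E = 65680 MPa = 65.68 GPa.
E·α·ΔT = 39.90 MPa ⇒ ΔT = 39.90 / (65.68×10³ × 3.25×10⁻⁶) = 186.9 K.
T = 19.8 + 186.9 = 206.7 °C.

207 °C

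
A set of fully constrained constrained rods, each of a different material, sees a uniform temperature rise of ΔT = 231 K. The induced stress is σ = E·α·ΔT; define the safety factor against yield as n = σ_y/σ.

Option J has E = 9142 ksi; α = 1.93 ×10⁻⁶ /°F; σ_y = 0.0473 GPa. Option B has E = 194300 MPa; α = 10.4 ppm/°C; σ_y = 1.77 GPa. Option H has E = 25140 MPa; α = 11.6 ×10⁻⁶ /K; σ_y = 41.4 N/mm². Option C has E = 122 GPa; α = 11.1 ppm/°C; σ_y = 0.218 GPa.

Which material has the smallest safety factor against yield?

option H

With everything in SI (GPa, ×10⁻⁶/K, MPa):
  option J: E = 63.03, α = 3.47, σ_y = 47.30 → σ = 50.6 MPa, n = 0.935
  option B: E = 194.3, α = 10.4, σ_y = 1770 → σ = 467 MPa, n = 3.79
  option H: E = 25.14, α = 11.6, σ_y = 41.40 → σ = 67.4 MPa, n = 0.615
  option C: E = 122.0, α = 11.1, σ_y = 218.0 → σ = 313 MPa, n = 0.697
The minimum is option H at n = 0.615.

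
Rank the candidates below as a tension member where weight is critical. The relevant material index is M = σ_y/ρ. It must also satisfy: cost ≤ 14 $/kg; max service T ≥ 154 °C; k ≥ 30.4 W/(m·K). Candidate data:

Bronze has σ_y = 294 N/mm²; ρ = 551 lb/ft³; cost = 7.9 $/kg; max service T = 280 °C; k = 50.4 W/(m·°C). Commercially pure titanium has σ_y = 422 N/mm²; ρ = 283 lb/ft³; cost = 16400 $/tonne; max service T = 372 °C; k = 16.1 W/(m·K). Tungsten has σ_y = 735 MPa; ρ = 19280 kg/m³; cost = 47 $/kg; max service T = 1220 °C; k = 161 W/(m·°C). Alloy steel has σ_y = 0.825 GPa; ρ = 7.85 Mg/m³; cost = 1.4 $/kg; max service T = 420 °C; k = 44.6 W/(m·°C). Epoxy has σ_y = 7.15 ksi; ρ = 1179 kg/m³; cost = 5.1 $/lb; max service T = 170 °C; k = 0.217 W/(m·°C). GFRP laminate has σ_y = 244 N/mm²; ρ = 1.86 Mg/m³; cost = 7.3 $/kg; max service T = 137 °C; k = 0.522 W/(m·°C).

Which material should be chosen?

alloy steel

Screen on constraints: cost ≤ 14 $/kg; max service T ≥ 154 °C; k ≥ 30.4 W/(m·K). Survivors: bronze, alloy steel.
Putting every candidate on a common basis:
  bronze: σ_y = 294.0 MPa, ρ = 8826 kg/m³
  alloy steel: σ_y = 825.0 MPa, ρ = 7850 kg/m³
  alloy steel: M = 105 kN·m/kg
  bronze: M = 33.3 kN·m/kg
Highest index: alloy steel.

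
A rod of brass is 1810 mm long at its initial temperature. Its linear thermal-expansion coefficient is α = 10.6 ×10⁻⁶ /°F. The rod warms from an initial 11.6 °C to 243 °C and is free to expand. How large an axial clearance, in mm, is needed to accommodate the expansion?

Convert α: 10.6×10⁻⁶/°F × (9/5) = 19.1×10⁻⁶/K.
ΔT = 243 − 11.6 = 231.4 K.
ΔL = α·L₀·ΔT = 19.1×10⁻⁶ × 1810 mm × 231.4 K = 7.99 mm.

7.99 mm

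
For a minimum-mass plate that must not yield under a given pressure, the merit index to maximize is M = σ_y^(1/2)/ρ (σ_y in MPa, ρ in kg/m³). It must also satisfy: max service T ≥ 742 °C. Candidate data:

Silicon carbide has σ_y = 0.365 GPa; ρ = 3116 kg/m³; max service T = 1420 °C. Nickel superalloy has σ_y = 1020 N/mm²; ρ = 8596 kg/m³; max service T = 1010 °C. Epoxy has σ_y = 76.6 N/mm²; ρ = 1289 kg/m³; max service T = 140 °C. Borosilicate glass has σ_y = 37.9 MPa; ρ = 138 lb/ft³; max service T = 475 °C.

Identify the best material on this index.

Screen on constraints: max service T ≥ 742 °C. Survivors: silicon carbide, nickel superalloy.
Normalizing units and computing the index:
  silicon carbide: σ_y = 365.0 MPa, ρ = 3116 kg/m³
  nickel superalloy: σ_y = 1020 MPa, ρ = 8596 kg/m³
  silicon carbide: M = 6.13×10⁻³
  nickel superalloy: M = 3.72×10⁻³
Highest index: silicon carbide.

silicon carbide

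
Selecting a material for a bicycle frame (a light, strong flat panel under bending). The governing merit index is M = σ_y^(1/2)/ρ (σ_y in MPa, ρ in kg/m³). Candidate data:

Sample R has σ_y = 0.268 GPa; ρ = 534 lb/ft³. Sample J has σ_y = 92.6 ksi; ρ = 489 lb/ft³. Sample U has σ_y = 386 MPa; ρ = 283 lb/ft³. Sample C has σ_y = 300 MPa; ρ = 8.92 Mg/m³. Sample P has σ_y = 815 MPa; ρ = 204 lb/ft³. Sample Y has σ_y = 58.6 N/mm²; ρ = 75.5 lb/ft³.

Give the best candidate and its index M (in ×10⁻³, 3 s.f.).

sample P, M = 8.74×10⁻³

Putting every candidate on a common basis:
  sample R: σ_y = 268.0 MPa, ρ = 8554 kg/m³
  sample J: σ_y = 638.5 MPa, ρ = 7833 kg/m³
  sample U: σ_y = 386.0 MPa, ρ = 4533 kg/m³
  sample C: σ_y = 300.0 MPa, ρ = 8920 kg/m³
  sample P: σ_y = 815.0 MPa, ρ = 3268 kg/m³
  sample Y: σ_y = 58.60 MPa, ρ = 1209 kg/m³
  sample P: M = 8.74×10⁻³
  sample Y: M = 6.33×10⁻³
  sample U: M = 4.33×10⁻³
  sample J: M = 3.23×10⁻³
  sample C: M = 1.94×10⁻³
  sample R: M = 1.91×10⁻³
Sample P ranks first.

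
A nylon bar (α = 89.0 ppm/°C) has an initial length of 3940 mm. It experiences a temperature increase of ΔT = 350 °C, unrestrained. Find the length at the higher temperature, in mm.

ΔL = α·L₀·ΔT = 89.0×10⁻⁶ × 3940 mm × 350.0 K = 123 mm.
L = L₀ + ΔL = 3940 + 123 = 4062.7 mm.

4062.7 mm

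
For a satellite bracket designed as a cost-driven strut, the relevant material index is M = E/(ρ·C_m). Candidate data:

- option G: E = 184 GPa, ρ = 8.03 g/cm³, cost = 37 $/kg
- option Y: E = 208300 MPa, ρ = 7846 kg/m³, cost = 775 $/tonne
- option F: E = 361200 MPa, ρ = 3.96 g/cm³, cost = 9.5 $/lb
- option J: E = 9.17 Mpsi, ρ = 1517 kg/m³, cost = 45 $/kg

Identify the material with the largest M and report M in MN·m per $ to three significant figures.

Convert each candidate to consistent units, then evaluate M:
  option G: E = 184.0 GPa, ρ = 8030 kg/m³, cost = 37.00 $/kg
  option Y: E = 208.3 GPa, ρ = 7846 kg/m³, cost = 0.7750 $/kg
  option F: E = 361.2 GPa, ρ = 3960 kg/m³, cost = 20.94 $/kg
  option J: E = 63.22 GPa, ρ = 1517 kg/m³, cost = 45.00 $/kg
  option Y: M = 34.3 MN·m per $
  option F: M = 4.36 MN·m per $
  option J: M = 0.926 MN·m per $
  option G: M = 0.619 MN·m per $
Highest index: option Y.

option Y, M = 34.3 MN·m per $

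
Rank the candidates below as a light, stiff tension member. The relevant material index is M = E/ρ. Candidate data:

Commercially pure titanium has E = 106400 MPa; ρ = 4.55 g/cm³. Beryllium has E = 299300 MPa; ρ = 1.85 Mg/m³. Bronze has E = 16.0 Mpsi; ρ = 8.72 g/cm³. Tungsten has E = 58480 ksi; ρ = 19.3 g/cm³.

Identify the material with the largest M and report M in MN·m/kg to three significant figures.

Convert each candidate to consistent units, then evaluate M:
  commercially pure titanium: E = 106.4 GPa, ρ = 4550 kg/m³
  beryllium: E = 299.3 GPa, ρ = 1850 kg/m³
  bronze: E = 110.3 GPa, ρ = 8720 kg/m³
  tungsten: E = 403.2 GPa, ρ = 19300 kg/m³
  beryllium: M = 162 MN·m/kg
  commercially pure titanium: M = 23.4 MN·m/kg
  tungsten: M = 20.9 MN·m/kg
  bronze: M = 12.7 MN·m/kg
Beryllium ranks first.

beryllium, M = 162 MN·m/kg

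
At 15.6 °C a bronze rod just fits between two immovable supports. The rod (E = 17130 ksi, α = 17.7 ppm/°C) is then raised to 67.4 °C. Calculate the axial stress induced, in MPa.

E = 17130 ksi = 118.1 GPa.
ΔT = 51.80 K. Constrained thermal stress σ = E·α·ΔT = 118.1×10³ MPa × 17.7×10⁻⁶ × 51.80 = 108 MPa (compressive).

108 MPa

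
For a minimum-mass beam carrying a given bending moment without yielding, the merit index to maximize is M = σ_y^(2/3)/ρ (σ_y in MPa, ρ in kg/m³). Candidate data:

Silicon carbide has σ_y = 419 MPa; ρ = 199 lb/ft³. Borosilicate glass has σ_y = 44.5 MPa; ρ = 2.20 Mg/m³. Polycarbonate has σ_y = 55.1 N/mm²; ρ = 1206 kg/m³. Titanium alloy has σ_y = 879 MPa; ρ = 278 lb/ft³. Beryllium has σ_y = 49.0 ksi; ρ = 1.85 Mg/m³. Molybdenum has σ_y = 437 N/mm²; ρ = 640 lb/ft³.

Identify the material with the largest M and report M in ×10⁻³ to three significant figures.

beryllium, M = 26.2×10⁻³

Putting every candidate on a common basis:
  silicon carbide: σ_y = 419.0 MPa, ρ = 3188 kg/m³
  borosilicate glass: σ_y = 44.50 MPa, ρ = 2200 kg/m³
  polycarbonate: σ_y = 55.10 MPa, ρ = 1206 kg/m³
  titanium alloy: σ_y = 879.0 MPa, ρ = 4453 kg/m³
  beryllium: σ_y = 337.8 MPa, ρ = 1850 kg/m³
  molybdenum: σ_y = 437.0 MPa, ρ = 10250 kg/m³
  beryllium: M = 26.2×10⁻³
  titanium alloy: M = 20.6×10⁻³
  silicon carbide: M = 17.6×10⁻³
  polycarbonate: M = 12.0×10⁻³
  borosilicate glass: M = 5.71×10⁻³
  molybdenum: M = 5.62×10⁻³
Beryllium has the largest M.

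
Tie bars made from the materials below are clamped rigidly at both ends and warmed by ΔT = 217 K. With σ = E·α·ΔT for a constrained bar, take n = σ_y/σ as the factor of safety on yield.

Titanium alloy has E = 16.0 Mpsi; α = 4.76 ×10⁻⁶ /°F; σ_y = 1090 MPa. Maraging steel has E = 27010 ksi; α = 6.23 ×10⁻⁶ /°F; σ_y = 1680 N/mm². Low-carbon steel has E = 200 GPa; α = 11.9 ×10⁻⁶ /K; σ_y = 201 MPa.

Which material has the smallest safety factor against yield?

Per material, after unit conversion:
  titanium alloy: E = 110.3, α = 8.57, σ_y = 1090 → σ = 205 MPa, n = 5.31
  maraging steel: E = 186.2, α = 11.2, σ_y = 1680 → σ = 453 MPa, n = 3.71
  low-carbon steel: E = 200.0, α = 11.9, σ_y = 201.0 → σ = 516 MPa, n = 0.389
Low-carbon steel has the lowest safety factor, n = 0.389.

low-carbon steel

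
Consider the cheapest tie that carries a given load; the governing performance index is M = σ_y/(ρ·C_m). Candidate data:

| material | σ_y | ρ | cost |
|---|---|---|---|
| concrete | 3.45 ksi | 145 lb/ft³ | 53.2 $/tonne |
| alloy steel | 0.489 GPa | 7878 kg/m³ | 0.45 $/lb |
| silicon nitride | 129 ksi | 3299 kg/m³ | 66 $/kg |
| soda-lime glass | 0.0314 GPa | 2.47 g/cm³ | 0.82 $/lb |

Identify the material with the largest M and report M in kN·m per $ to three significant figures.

After converting to SI:
  concrete: σ_y = 23.79 MPa, ρ = 2323 kg/m³, cost = 0.05320 $/kg
  alloy steel: σ_y = 489.0 MPa, ρ = 7878 kg/m³, cost = 0.9921 $/kg
  silicon nitride: σ_y = 889.4 MPa, ρ = 3299 kg/m³, cost = 66.00 $/kg
  soda-lime glass: σ_y = 31.40 MPa, ρ = 2470 kg/m³, cost = 1.808 $/kg
  concrete: M = 193 kN·m per $
  alloy steel: M = 62.6 kN·m per $
  soda-lime glass: M = 7.03 kN·m per $
  silicon nitride: M = 4.08 kN·m per $
Highest index: concrete.

concrete, M = 193 kN·m per $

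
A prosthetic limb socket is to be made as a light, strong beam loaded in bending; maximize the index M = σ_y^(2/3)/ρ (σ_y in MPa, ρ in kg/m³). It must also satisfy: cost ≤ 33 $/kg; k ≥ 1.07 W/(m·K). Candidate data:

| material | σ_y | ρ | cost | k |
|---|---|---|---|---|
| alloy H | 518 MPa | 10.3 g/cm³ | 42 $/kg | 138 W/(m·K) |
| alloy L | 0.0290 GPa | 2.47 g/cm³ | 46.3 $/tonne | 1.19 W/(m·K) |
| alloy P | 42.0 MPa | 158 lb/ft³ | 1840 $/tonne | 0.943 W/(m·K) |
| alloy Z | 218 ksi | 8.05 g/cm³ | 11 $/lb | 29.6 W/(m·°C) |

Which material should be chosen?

alloy Z

Screen on constraints: cost ≤ 33 $/kg; k ≥ 1.07 W/(m·K). Survivors: alloy L, alloy Z.
Normalizing units and computing the index:
  alloy L: σ_y = 29.00 MPa, ρ = 2470 kg/m³
  alloy Z: σ_y = 1503 MPa, ρ = 8050 kg/m³
  alloy Z: M = 16.3×10⁻³
  alloy L: M = 3.82×10⁻³
Highest index: alloy Z.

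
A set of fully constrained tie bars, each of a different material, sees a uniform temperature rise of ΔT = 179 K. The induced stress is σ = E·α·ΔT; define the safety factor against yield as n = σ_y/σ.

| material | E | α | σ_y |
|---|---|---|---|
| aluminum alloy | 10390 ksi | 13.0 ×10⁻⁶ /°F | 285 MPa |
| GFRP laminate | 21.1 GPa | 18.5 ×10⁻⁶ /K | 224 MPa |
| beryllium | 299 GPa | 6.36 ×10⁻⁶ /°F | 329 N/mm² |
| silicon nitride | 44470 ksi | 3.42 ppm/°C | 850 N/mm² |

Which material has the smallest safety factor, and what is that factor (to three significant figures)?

beryllium, n = 0.537

Converting E to GPa, α to ×10⁻⁶/K, σ_y to MPa, then σ and n for each:
  aluminum alloy: E = 71.64, α = 23.4, σ_y = 285.0 → σ = 300 MPa, n = 0.950
  GFRP laminate: E = 21.10, α = 18.5, σ_y = 224.0 → σ = 69.9 MPa, n = 3.21
  beryllium: E = 299.0, α = 11.4, σ_y = 329.0 → σ = 613 MPa, n = 0.537
  silicon nitride: E = 306.6, α = 3.42, σ_y = 850.0 → σ = 188 MPa, n = 4.53
Smallest n: beryllium with n = 0.537.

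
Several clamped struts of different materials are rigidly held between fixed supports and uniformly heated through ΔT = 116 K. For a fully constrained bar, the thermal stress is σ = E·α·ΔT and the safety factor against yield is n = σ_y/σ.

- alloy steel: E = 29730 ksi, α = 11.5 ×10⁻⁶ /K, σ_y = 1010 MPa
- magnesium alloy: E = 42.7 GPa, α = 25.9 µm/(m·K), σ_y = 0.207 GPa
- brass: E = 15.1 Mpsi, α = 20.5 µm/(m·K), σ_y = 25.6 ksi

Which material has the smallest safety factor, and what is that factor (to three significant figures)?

brass, n = 0.713

In consistent units (E in GPa, α in ×10⁻⁶/K, σ_y in MPa):
  alloy steel: E = 205.0, α = 11.5, σ_y = 1010 → σ = 273 MPa, n = 3.69
  magnesium alloy: E = 42.70, α = 25.9, σ_y = 207.0 → σ = 128 MPa, n = 1.61
  brass: E = 104.1, α = 20.5, σ_y = 176.5 → σ = 248 MPa, n = 0.713
Brass has the lowest safety factor, n = 0.713.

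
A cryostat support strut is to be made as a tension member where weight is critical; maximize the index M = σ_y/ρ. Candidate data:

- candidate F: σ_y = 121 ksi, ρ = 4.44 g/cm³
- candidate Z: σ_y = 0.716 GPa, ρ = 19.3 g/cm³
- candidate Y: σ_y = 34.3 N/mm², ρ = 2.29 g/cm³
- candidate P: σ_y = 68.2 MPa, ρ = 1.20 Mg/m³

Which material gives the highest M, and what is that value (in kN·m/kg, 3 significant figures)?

Normalizing units and computing the index:
  candidate F: σ_y = 834.3 MPa, ρ = 4440 kg/m³
  candidate Z: σ_y = 716.0 MPa, ρ = 19300 kg/m³
  candidate Y: σ_y = 34.30 MPa, ρ = 2290 kg/m³
  candidate P: σ_y = 68.20 MPa, ρ = 1200 kg/m³
  candidate F: M = 188 kN·m/kg
  candidate P: M = 56.8 kN·m/kg
  candidate Z: M = 37.1 kN·m/kg
  candidate Y: M = 15.0 kN·m/kg
Candidate F ranks first.

candidate F, M = 188 kN·m/kg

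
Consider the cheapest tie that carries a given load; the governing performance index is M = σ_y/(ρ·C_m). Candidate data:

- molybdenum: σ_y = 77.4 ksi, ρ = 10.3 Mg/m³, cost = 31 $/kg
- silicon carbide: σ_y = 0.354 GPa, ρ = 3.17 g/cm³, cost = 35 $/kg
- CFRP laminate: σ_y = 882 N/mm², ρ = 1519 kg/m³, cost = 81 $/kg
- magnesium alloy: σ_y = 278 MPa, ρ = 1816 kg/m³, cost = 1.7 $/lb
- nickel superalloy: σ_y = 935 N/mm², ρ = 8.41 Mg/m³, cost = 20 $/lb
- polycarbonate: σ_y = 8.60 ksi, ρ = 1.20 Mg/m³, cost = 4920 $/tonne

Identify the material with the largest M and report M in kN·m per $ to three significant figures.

magnesium alloy, M = 40.8 kN·m per $

Putting every candidate on a common basis:
  molybdenum: σ_y = 533.7 MPa, ρ = 10300 kg/m³, cost = 31.00 $/kg
  silicon carbide: σ_y = 354.0 MPa, ρ = 3170 kg/m³, cost = 35.00 $/kg
  CFRP laminate: σ_y = 882.0 MPa, ρ = 1519 kg/m³, cost = 81.00 $/kg
  magnesium alloy: σ_y = 278.0 MPa, ρ = 1816 kg/m³, cost = 3.748 $/kg
  nickel superalloy: σ_y = 935.0 MPa, ρ = 8410 kg/m³, cost = 44.09 $/kg
  polycarbonate: σ_y = 59.29 MPa, ρ = 1200 kg/m³, cost = 4.920 $/kg
  magnesium alloy: M = 40.8 kN·m per $
  polycarbonate: M = 10.0 kN·m per $
  CFRP laminate: M = 7.17 kN·m per $
  silicon carbide: M = 3.19 kN·m per $
  nickel superalloy: M = 2.52 kN·m per $
  molybdenum: M = 1.67 kN·m per $
The maximum is for magnesium alloy.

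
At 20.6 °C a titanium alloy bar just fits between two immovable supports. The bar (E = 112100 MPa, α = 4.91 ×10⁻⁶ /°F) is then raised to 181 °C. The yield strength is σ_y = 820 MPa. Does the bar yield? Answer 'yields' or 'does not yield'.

E = 112100 MPa = 112.1 GPa.
α = 4.91×10⁻⁶/°F × 9/5 = 8.84×10⁻⁶/K.
ΔT = 160.4 K. Constrained thermal stress σ = E·α·ΔT = 112.1×10³ MPa × 8.84×10⁻⁶ × 160.4 = 159 MPa (compressive).
Compare to σ_y = 820 MPa: σ < σ_y, so it does not yield.

does not yield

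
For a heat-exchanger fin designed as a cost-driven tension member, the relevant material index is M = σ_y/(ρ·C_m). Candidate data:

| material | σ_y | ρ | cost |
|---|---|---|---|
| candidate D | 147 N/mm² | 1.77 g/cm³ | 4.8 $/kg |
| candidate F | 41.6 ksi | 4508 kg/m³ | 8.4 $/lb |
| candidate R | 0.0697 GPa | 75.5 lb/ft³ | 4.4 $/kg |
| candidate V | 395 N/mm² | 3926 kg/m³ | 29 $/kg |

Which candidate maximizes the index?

In SI units:
  candidate D: σ_y = 147.0 MPa, ρ = 1770 kg/m³, cost = 4.800 $/kg
  candidate F: σ_y = 286.8 MPa, ρ = 4508 kg/m³, cost = 18.52 $/kg
  candidate R: σ_y = 69.70 MPa, ρ = 1209 kg/m³, cost = 4.400 $/kg
  candidate V: σ_y = 395.0 MPa, ρ = 3926 kg/m³, cost = 29.00 $/kg
  candidate D: M = 17.3 kN·m per $
  candidate R: M = 13.1 kN·m per $
  candidate V: M = 3.47 kN·m per $
  candidate F: M = 3.44 kN·m per $
Candidate D has the largest M.

candidate D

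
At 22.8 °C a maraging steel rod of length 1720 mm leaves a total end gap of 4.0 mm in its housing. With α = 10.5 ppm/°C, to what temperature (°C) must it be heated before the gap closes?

244 °C

α·L₀·ΔT = 4.0 mm ⇒ ΔT = 4.0 / (10.5×10⁻⁶ × 1720.0) = 221.5 K.
T = 22.8 + 221.5 = 244.3 °C.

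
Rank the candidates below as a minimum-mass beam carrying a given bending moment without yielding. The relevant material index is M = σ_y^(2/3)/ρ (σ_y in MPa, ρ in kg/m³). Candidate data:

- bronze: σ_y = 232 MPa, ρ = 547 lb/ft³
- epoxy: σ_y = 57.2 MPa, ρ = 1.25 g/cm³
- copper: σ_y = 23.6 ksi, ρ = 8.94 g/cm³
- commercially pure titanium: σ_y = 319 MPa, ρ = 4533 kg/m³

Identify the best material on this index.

Normalizing units and computing the index:
  bronze: σ_y = 232.0 MPa, ρ = 8762 kg/m³
  epoxy: σ_y = 57.20 MPa, ρ = 1250 kg/m³
  copper: σ_y = 162.7 MPa, ρ = 8940 kg/m³
  commercially pure titanium: σ_y = 319.0 MPa, ρ = 4533 kg/m³
  epoxy: M = 11.9×10⁻³
  commercially pure titanium: M = 10.3×10⁻³
  bronze: M = 4.31×10⁻³
  copper: M = 3.33×10⁻³
Epoxy has the largest M.

epoxy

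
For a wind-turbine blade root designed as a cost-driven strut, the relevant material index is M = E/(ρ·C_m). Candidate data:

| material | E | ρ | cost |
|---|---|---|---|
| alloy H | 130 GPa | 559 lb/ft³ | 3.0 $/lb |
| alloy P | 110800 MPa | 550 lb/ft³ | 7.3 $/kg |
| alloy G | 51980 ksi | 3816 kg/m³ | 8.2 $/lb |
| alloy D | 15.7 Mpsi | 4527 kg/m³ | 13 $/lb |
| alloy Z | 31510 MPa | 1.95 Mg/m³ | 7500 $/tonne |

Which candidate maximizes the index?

alloy G

In SI units:
  alloy H: E = 130.0 GPa, ρ = 8954 kg/m³, cost = 6.614 $/kg
  alloy P: E = 110.8 GPa, ρ = 8810 kg/m³, cost = 7.300 $/kg
  alloy G: E = 358.4 GPa, ρ = 3816 kg/m³, cost = 18.08 $/kg
  alloy D: E = 108.2 GPa, ρ = 4527 kg/m³, cost = 28.66 $/kg
  alloy Z: E = 31.51 GPa, ρ = 1950 kg/m³, cost = 7.500 $/kg
  alloy G: M = 5.20 MN·m per $
  alloy H: M = 2.20 MN·m per $
  alloy Z: M = 2.15 MN·m per $
  alloy P: M = 1.72 MN·m per $
  alloy D: M = 0.834 MN·m per $
The maximum is for alloy G.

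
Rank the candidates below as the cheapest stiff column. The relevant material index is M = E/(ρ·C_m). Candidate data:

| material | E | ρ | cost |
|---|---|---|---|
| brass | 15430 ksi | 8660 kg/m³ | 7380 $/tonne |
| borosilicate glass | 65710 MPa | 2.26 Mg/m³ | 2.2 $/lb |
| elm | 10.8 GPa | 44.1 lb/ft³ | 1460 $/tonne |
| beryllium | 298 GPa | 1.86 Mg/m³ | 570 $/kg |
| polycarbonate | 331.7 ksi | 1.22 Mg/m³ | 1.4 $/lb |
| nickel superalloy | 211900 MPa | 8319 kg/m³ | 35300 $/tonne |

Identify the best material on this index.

In SI units:
  brass: E = 106.4 GPa, ρ = 8660 kg/m³, cost = 7.380 $/kg
  borosilicate glass: E = 65.71 GPa, ρ = 2260 kg/m³, cost = 4.850 $/kg
  elm: E = 10.80 GPa, ρ = 706.4 kg/m³, cost = 1.460 $/kg
  beryllium: E = 298.0 GPa, ρ = 1860 kg/m³, cost = 570.0 $/kg
  polycarbonate: E = 2.287 GPa, ρ = 1220 kg/m³, cost = 3.086 $/kg
  nickel superalloy: E = 211.9 GPa, ρ = 8319 kg/m³, cost = 35.30 $/kg
  elm: M = 10.5 MN·m per $
  borosilicate glass: M = 5.99 MN·m per $
  brass: M = 1.66 MN·m per $
  nickel superalloy: M = 0.722 MN·m per $
  polycarbonate: M = 0.607 MN·m per $
  beryllium: M = 0.281 MN·m per $
The maximum is for elm.

elm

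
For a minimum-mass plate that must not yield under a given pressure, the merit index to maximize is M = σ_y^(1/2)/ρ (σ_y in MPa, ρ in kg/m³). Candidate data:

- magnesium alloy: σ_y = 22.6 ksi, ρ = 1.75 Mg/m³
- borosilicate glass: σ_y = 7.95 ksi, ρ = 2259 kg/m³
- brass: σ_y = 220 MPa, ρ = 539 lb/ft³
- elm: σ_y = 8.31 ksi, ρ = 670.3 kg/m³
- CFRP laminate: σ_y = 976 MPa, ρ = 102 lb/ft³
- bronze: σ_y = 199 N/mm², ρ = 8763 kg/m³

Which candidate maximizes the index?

CFRP laminate

Convert each candidate to consistent units, then evaluate M:
  magnesium alloy: σ_y = 155.8 MPa, ρ = 1750 kg/m³
  borosilicate glass: σ_y = 54.81 MPa, ρ = 2259 kg/m³
  brass: σ_y = 220.0 MPa, ρ = 8634 kg/m³
  elm: σ_y = 57.30 MPa, ρ = 670.3 kg/m³
  CFRP laminate: σ_y = 976.0 MPa, ρ = 1634 kg/m³
  bronze: σ_y = 199.0 MPa, ρ = 8763 kg/m³
  CFRP laminate: M = 19.1×10⁻³
  elm: M = 11.3×10⁻³
  magnesium alloy: M = 7.13×10⁻³
  borosilicate glass: M = 3.28×10⁻³
  brass: M = 1.72×10⁻³
  bronze: M = 1.61×10⁻³
The maximum is for CFRP laminate.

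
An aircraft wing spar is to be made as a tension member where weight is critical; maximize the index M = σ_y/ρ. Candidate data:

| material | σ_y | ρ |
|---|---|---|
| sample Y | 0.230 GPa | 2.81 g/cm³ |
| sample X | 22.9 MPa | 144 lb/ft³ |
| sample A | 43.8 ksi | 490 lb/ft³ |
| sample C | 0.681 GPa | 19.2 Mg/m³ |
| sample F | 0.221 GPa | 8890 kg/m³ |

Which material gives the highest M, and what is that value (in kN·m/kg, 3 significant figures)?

Normalizing units and computing the index:
  sample Y: σ_y = 230.0 MPa, ρ = 2810 kg/m³
  sample X: σ_y = 22.90 MPa, ρ = 2307 kg/m³
  sample A: σ_y = 302.0 MPa, ρ = 7849 kg/m³
  sample C: σ_y = 681.0 MPa, ρ = 19200 kg/m³
  sample F: σ_y = 221.0 MPa, ρ = 8890 kg/m³
  sample Y: M = 81.9 kN·m/kg
  sample A: M = 38.5 kN·m/kg
  sample C: M = 35.5 kN·m/kg
  sample F: M = 24.9 kN·m/kg
  sample X: M = 9.93 kN·m/kg
Sample Y has the largest M.

sample Y, M = 81.9 kN·m/kg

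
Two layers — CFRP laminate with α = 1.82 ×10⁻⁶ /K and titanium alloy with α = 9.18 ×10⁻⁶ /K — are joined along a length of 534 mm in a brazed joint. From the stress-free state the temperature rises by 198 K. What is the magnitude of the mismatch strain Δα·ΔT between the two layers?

1.46×10⁻³

Δα = |1.82 − 9.18|×10⁻⁶/K = 7.36×10⁻⁶/K.
Mismatch strain = Δα·ΔT = 7.36×10⁻⁶ × 198.0 = 1.46×10⁻³.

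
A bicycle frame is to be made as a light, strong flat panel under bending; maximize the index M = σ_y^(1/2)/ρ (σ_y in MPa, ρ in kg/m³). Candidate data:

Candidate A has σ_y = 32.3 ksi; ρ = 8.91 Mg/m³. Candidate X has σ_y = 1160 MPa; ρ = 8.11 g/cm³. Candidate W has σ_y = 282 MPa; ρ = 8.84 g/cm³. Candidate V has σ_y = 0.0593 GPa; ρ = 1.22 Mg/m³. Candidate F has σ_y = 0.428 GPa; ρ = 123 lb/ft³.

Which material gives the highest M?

candidate F

Putting every candidate on a common basis:
  candidate A: σ_y = 222.7 MPa, ρ = 8910 kg/m³
  candidate X: σ_y = 1160 MPa, ρ = 8110 kg/m³
  candidate W: σ_y = 282.0 MPa, ρ = 8840 kg/m³
  candidate V: σ_y = 59.30 MPa, ρ = 1220 kg/m³
  candidate F: σ_y = 428.0 MPa, ρ = 1970 kg/m³
  candidate F: M = 10.5×10⁻³
  candidate V: M = 6.31×10⁻³
  candidate X: M = 4.20×10⁻³
  candidate W: M = 1.90×10⁻³
  candidate A: M = 1.67×10⁻³
Candidate F ranks first.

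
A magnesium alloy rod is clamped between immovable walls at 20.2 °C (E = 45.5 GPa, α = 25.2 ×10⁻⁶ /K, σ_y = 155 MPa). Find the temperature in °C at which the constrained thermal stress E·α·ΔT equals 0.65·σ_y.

E·α·ΔT = 100.8 MPa ⇒ ΔT = 100.8 / (45.50×10³ × 25.2×10⁻⁶) = 87.87 K.
T = 20.2 + 87.87 = 108.1 °C.

108 °C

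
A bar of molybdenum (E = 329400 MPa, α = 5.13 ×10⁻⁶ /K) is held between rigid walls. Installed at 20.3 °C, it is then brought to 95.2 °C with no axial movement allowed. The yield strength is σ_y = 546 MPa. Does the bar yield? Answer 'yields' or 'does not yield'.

E = 329400 MPa = 329.4 GPa.
ΔT = 74.90 K. Constrained thermal stress σ = E·α·ΔT = 329.4×10³ MPa × 5.13×10⁻⁶ × 74.90 = 127 MPa (compressive).
Compare to σ_y = 546 MPa: σ < σ_y, so it does not yield.

does not yield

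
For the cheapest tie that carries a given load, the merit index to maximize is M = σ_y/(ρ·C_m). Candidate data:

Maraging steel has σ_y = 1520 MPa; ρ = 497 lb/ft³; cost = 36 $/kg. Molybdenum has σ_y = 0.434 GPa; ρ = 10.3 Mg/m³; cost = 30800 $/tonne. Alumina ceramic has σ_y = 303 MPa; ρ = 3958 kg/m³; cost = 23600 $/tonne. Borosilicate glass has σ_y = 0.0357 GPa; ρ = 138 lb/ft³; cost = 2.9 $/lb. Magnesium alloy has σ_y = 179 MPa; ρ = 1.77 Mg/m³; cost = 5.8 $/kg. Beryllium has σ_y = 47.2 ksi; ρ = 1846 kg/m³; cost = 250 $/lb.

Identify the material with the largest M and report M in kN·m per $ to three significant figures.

magnesium alloy, M = 17.4 kN·m per $

After converting to SI:
  maraging steel: σ_y = 1520 MPa, ρ = 7961 kg/m³, cost = 36.00 $/kg
  molybdenum: σ_y = 434.0 MPa, ρ = 10300 kg/m³, cost = 30.80 $/kg
  alumina ceramic: σ_y = 303.0 MPa, ρ = 3958 kg/m³, cost = 23.60 $/kg
  borosilicate glass: σ_y = 35.70 MPa, ρ = 2211 kg/m³, cost = 6.393 $/kg
  magnesium alloy: σ_y = 179.0 MPa, ρ = 1770 kg/m³, cost = 5.800 $/kg
  beryllium: σ_y = 325.4 MPa, ρ = 1846 kg/m³, cost = 551.1 $/kg
  magnesium alloy: M = 17.4 kN·m per $
  maraging steel: M = 5.30 kN·m per $
  alumina ceramic: M = 3.24 kN·m per $
  borosilicate glass: M = 2.53 kN·m per $
  molybdenum: M = 1.37 kN·m per $
  beryllium: M = 0.320 kN·m per $
Magnesium alloy has the largest M.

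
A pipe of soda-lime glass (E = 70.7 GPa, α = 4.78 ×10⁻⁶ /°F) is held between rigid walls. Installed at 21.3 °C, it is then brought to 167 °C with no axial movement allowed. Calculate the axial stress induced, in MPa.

88.6 MPa

α = 4.78×10⁻⁶/°F × 9/5 = 8.60×10⁻⁶/K.
ΔT = 145.7 K. Constrained thermal stress σ = E·α·ΔT = 70.70×10³ MPa × 8.60×10⁻⁶ × 145.7 = 88.6 MPa (compressive).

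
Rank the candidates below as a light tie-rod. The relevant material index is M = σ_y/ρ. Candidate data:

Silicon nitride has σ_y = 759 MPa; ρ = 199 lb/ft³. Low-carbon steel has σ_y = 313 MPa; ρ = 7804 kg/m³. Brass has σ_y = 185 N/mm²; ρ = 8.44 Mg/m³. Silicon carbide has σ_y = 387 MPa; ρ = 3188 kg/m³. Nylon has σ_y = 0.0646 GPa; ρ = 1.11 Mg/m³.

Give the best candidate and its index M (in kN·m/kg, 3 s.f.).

silicon nitride, M = 238 kN·m/kg

In SI units:
  silicon nitride: σ_y = 759.0 MPa, ρ = 3188 kg/m³
  low-carbon steel: σ_y = 313.0 MPa, ρ = 7804 kg/m³
  brass: σ_y = 185.0 MPa, ρ = 8440 kg/m³
  silicon carbide: σ_y = 387.0 MPa, ρ = 3188 kg/m³
  nylon: σ_y = 64.60 MPa, ρ = 1110 kg/m³
  silicon nitride: M = 238 kN·m/kg
  silicon carbide: M = 121 kN·m/kg
  nylon: M = 58.2 kN·m/kg
  low-carbon steel: M = 40.1 kN·m/kg
  brass: M = 21.9 kN·m/kg
The maximum is for silicon nitride.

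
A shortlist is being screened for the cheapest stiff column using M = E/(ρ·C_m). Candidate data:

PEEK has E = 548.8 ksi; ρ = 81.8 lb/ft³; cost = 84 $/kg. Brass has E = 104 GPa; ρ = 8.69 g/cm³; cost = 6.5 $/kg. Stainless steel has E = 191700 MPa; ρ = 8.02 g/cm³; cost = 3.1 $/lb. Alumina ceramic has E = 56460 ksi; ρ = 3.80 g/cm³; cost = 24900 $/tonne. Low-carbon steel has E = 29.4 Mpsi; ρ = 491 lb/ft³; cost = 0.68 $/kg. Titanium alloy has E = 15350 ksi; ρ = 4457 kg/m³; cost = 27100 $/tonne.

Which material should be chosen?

low-carbon steel

After converting to SI:
  PEEK: E = 3.784 GPa, ρ = 1310 kg/m³, cost = 84.00 $/kg
  brass: E = 104.0 GPa, ρ = 8690 kg/m³, cost = 6.500 $/kg
  stainless steel: E = 191.7 GPa, ρ = 8020 kg/m³, cost = 6.834 $/kg
  alumina ceramic: E = 389.3 GPa, ρ = 3800 kg/m³, cost = 24.90 $/kg
  low-carbon steel: E = 202.7 GPa, ρ = 7865 kg/m³, cost = 0.6800 $/kg
  titanium alloy: E = 105.8 GPa, ρ = 4457 kg/m³, cost = 27.10 $/kg
  low-carbon steel: M = 37.9 MN·m per $
  alumina ceramic: M = 4.11 MN·m per $
  stainless steel: M = 3.50 MN·m per $
  brass: M = 1.84 MN·m per $
  titanium alloy: M = 0.876 MN·m per $
  PEEK: M = 0.0344 MN·m per $
The maximum is for low-carbon steel.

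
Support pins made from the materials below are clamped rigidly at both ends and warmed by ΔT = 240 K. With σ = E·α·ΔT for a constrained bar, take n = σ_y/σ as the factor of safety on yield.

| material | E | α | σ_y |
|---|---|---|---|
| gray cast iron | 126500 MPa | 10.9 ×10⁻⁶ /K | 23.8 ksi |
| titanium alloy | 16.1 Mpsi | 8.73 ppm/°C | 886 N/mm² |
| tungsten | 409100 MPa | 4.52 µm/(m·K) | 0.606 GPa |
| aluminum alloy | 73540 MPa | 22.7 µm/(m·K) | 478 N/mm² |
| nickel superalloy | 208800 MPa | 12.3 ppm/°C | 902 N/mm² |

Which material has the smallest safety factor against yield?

gray cast iron

Per material, after unit conversion:
  gray cast iron: E = 126.5, α = 10.9, σ_y = 164.1 → σ = 331 MPa, n = 0.496
  titanium alloy: E = 111.0, α = 8.73, σ_y = 886.0 → σ = 233 MPa, n = 3.81
  tungsten: E = 409.1, α = 4.52, σ_y = 606.0 → σ = 444 MPa, n = 1.37
  aluminum alloy: E = 73.54, α = 22.7, σ_y = 478.0 → σ = 401 MPa, n = 1.19
  nickel superalloy: E = 208.8, α = 12.3, σ_y = 902.0 → σ = 616 MPa, n = 1.46
The minimum is gray cast iron at n = 0.496.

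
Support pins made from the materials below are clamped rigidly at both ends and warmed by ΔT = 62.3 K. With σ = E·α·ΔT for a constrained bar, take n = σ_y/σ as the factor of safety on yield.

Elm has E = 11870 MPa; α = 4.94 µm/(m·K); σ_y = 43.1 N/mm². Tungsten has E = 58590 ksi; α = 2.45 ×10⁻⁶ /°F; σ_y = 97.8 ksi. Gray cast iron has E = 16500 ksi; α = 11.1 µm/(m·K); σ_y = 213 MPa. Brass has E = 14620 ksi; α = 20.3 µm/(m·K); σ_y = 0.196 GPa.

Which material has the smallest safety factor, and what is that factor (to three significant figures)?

brass, n = 1.54

Per material, after unit conversion:
  elm: E = 11.87, α = 4.94, σ_y = 43.10 → σ = 3.65 MPa, n = 11.8
  tungsten: E = 404.0, α = 4.41, σ_y = 674.3 → σ = 111 MPa, n = 6.08
  gray cast iron: E = 113.8, α = 11.1, σ_y = 213.0 → σ = 78.7 MPa, n = 2.71
  brass: E = 100.8, α = 20.3, σ_y = 196.0 → σ = 127 MPa, n = 1.54
Smallest n: brass with n = 1.54.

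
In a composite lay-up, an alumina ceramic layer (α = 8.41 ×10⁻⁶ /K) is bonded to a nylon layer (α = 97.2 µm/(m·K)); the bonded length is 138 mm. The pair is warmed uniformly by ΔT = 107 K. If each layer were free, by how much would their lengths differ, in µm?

Δα = |8.41 − 97.2|×10⁻⁶/K = 88.8×10⁻⁶/K.
ΔL_mismatch = Δα·L·ΔT = 88.8×10⁻⁶ × 138.0 mm × 107.0 K = 1310 µm.

1310 µm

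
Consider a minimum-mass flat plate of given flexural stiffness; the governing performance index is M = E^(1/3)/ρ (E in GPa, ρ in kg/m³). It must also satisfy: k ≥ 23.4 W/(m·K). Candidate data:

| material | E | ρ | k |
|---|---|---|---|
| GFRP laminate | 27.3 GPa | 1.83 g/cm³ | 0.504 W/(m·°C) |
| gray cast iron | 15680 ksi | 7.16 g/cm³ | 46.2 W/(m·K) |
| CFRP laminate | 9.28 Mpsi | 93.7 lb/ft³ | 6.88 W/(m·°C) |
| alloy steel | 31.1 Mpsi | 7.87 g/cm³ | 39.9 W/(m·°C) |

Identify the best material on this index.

alloy steel

Screen on constraints: k ≥ 23.4 W/(m·K). Survivors: gray cast iron, alloy steel.
After converting to SI:
  gray cast iron: E = 108.1 GPa, ρ = 7160 kg/m³
  alloy steel: E = 214.4 GPa, ρ = 7870 kg/m³
  alloy steel: M = 0.761×10⁻³
  gray cast iron: M = 0.665×10⁻³
Highest index: alloy steel.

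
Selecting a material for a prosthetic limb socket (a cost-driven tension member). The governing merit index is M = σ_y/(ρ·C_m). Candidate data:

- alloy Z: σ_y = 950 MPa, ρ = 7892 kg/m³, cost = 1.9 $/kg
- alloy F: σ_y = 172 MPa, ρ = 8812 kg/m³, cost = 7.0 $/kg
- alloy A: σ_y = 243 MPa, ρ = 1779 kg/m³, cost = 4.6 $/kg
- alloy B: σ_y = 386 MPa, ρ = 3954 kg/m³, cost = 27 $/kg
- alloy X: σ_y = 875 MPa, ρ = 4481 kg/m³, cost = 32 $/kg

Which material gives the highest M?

alloy Z

Per-candidate index values:
  alloy Z: M = 63.4 kN·m per $
  alloy A: M = 29.7 kN·m per $
  alloy X: M = 6.10 kN·m per $
  alloy B: M = 3.62 kN·m per $
  alloy F: M = 2.79 kN·m per $
The maximum is for alloy Z.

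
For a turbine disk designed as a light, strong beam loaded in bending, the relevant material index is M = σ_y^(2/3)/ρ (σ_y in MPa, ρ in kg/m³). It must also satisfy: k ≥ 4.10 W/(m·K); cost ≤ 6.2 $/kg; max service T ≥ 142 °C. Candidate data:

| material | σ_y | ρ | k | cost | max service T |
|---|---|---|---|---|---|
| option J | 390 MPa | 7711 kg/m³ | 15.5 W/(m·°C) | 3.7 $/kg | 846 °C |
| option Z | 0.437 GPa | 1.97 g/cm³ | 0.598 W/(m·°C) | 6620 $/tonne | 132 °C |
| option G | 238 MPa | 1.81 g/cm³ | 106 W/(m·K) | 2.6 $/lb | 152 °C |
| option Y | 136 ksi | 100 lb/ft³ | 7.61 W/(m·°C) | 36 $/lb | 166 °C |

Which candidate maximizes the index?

option G

Screen on constraints: k ≥ 4.10 W/(m·K); cost ≤ 6.2 $/kg; max service T ≥ 142 °C. Survivors: option J, option G.
In SI units:
  option J: σ_y = 390.0 MPa, ρ = 7711 kg/m³
  option G: σ_y = 238.0 MPa, ρ = 1810 kg/m³
  option G: M = 21.2×10⁻³
  option J: M = 6.92×10⁻³
Option G ranks first.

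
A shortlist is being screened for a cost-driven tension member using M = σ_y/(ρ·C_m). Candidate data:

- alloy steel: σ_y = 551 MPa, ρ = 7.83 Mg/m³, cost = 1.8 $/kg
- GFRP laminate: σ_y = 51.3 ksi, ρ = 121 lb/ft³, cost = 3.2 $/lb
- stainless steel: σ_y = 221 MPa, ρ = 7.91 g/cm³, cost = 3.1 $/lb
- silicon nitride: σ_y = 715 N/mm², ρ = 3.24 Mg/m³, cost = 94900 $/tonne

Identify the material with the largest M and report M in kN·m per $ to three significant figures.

alloy steel, M = 39.1 kN·m per $

Putting every candidate on a common basis:
  alloy steel: σ_y = 551.0 MPa, ρ = 7830 kg/m³, cost = 1.800 $/kg
  GFRP laminate: σ_y = 353.7 MPa, ρ = 1938 kg/m³, cost = 7.055 $/kg
  stainless steel: σ_y = 221.0 MPa, ρ = 7910 kg/m³, cost = 6.834 $/kg
  silicon nitride: σ_y = 715.0 MPa, ρ = 3240 kg/m³, cost = 94.90 $/kg
  alloy steel: M = 39.1 kN·m per $
  GFRP laminate: M = 25.9 kN·m per $
  stainless steel: M = 4.09 kN·m per $
  silicon nitride: M = 2.33 kN·m per $
Highest index: alloy steel.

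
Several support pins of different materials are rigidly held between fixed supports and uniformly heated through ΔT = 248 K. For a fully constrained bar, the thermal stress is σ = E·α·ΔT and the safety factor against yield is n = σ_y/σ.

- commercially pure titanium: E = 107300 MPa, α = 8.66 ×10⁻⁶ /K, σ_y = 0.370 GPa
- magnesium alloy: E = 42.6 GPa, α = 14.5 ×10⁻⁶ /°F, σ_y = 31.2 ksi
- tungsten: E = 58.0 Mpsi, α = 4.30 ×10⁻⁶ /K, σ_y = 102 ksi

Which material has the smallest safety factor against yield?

magnesium alloy

With everything in SI (GPa, ×10⁻⁶/K, MPa):
  commercially pure titanium: E = 107.3, α = 8.66, σ_y = 370.0 → σ = 230 MPa, n = 1.61
  magnesium alloy: E = 42.60, α = 26.1, σ_y = 215.1 → σ = 276 MPa, n = 0.780
  tungsten: E = 399.9, α = 4.30, σ_y = 703.3 → σ = 426 MPa, n = 1.65
Smallest n: magnesium alloy with n = 0.780.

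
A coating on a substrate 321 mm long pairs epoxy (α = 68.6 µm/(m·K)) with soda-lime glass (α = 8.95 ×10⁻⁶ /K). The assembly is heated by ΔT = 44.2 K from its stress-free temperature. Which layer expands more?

epoxy

α(epoxy) = 68.6×10⁻⁶/K vs α(soda-lime glass) = 8.95×10⁻⁶/K.
Higher α expands more for the same ΔT: epoxy.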